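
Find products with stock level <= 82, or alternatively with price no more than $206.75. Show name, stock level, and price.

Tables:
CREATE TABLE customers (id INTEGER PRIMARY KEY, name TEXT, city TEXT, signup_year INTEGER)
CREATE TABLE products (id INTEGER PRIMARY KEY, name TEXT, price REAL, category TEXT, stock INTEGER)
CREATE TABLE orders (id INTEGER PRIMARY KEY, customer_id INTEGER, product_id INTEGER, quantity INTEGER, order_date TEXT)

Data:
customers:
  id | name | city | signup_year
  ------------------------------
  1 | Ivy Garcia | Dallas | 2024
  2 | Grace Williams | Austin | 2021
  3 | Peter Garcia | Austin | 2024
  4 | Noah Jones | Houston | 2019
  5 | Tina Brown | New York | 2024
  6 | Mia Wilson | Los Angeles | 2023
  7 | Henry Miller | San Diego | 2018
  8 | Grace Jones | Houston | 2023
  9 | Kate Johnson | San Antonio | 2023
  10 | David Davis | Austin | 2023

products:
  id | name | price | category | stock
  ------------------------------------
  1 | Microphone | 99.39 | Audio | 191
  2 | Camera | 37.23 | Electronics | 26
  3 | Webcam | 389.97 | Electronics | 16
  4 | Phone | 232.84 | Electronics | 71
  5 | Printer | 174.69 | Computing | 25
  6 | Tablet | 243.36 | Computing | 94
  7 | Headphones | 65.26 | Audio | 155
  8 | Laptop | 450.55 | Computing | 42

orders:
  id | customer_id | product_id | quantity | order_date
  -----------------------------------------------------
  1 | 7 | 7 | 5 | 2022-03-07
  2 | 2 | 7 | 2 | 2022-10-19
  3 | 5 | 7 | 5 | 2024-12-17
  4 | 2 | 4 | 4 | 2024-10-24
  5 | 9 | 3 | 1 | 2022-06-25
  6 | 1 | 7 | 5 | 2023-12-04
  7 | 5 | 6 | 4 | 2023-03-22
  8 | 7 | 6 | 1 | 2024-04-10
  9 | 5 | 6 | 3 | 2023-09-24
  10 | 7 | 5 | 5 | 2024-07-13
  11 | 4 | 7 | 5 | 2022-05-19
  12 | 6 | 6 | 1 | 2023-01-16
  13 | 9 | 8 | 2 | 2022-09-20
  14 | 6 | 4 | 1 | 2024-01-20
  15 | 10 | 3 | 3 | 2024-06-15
SELECT name, stock, price FROM products WHERE stock <= 82 OR price <= 206.75

Execution result:
name | stock | price
Microphone | 191 | 99.39
Camera | 26 | 37.23
Webcam | 16 | 389.97
Phone | 71 | 232.84
Printer | 25 | 174.69
Headphones | 155 | 65.26
Laptop | 42 | 450.55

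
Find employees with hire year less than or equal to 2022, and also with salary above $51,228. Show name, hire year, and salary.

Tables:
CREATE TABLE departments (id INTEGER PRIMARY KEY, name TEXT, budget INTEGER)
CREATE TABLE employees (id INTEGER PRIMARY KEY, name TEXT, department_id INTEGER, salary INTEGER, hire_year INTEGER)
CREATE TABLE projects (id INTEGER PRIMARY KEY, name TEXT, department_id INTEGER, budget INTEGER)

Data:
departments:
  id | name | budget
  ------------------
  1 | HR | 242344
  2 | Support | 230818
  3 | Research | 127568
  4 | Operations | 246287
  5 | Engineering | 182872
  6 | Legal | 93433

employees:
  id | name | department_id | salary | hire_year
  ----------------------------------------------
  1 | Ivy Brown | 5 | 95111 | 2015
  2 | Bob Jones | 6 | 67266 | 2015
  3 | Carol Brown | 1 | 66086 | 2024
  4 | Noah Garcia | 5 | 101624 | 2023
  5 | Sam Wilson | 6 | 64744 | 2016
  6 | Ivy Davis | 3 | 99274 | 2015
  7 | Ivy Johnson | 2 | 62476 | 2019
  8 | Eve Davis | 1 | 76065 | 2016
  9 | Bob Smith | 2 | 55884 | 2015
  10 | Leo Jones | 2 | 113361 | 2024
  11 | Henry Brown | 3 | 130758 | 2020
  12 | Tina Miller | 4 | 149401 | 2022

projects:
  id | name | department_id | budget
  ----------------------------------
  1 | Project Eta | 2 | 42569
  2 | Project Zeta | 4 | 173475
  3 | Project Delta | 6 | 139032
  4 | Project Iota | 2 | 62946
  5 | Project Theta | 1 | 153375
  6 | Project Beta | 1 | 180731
SELECT name, hire_year, salary FROM employees WHERE hire_year <= 2022 AND salary > 51228

Execution result:
name | hire_year | salary
Ivy Brown | 2015 | 95111
Bob Jones | 2015 | 67266
Sam Wilson | 2016 | 64744
Ivy Davis | 2015 | 99274
Ivy Johnson | 2019 | 62476
Eve Davis | 2016 | 76065
Bob Smith | 2015 | 55884
Henry Brown | 2020 | 130758
Tina Miller | 2022 | 149401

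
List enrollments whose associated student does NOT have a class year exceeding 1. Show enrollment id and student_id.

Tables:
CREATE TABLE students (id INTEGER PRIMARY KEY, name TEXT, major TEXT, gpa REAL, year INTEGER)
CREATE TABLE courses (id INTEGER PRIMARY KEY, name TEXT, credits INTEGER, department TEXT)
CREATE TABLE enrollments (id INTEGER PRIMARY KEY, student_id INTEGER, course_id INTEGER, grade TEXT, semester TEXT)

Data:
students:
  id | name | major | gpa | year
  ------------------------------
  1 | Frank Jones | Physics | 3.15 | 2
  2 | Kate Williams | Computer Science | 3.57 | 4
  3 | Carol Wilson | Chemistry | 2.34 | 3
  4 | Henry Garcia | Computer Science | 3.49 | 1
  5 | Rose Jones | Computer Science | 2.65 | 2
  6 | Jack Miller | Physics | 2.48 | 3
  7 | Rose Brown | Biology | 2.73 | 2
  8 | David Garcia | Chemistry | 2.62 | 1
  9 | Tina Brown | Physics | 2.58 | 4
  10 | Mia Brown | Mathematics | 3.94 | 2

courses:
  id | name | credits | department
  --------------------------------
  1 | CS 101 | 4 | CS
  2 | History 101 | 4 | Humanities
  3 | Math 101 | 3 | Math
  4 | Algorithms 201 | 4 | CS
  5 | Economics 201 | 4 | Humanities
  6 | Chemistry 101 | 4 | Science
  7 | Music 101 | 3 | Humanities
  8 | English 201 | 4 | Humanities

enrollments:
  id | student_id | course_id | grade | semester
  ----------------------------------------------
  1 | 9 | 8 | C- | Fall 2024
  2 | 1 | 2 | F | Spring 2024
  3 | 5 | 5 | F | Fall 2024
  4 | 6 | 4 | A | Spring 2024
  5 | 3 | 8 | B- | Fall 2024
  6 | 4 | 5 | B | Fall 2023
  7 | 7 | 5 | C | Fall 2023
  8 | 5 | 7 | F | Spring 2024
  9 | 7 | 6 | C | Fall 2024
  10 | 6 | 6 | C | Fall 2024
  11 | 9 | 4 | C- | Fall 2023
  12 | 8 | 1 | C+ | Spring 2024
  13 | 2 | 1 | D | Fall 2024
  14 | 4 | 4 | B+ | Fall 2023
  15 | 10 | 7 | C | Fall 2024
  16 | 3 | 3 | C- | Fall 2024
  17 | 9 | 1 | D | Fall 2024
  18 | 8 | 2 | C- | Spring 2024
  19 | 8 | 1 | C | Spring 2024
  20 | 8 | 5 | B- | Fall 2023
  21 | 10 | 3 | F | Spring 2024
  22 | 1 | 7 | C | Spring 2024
SELECT id, student_id FROM enrollments WHERE student_id NOT IN (SELECT id FROM students WHERE year > 1)

Execution result:
id | student_id
6 | 4
12 | 8
14 | 4
18 | 8
19 | 8
20 | 8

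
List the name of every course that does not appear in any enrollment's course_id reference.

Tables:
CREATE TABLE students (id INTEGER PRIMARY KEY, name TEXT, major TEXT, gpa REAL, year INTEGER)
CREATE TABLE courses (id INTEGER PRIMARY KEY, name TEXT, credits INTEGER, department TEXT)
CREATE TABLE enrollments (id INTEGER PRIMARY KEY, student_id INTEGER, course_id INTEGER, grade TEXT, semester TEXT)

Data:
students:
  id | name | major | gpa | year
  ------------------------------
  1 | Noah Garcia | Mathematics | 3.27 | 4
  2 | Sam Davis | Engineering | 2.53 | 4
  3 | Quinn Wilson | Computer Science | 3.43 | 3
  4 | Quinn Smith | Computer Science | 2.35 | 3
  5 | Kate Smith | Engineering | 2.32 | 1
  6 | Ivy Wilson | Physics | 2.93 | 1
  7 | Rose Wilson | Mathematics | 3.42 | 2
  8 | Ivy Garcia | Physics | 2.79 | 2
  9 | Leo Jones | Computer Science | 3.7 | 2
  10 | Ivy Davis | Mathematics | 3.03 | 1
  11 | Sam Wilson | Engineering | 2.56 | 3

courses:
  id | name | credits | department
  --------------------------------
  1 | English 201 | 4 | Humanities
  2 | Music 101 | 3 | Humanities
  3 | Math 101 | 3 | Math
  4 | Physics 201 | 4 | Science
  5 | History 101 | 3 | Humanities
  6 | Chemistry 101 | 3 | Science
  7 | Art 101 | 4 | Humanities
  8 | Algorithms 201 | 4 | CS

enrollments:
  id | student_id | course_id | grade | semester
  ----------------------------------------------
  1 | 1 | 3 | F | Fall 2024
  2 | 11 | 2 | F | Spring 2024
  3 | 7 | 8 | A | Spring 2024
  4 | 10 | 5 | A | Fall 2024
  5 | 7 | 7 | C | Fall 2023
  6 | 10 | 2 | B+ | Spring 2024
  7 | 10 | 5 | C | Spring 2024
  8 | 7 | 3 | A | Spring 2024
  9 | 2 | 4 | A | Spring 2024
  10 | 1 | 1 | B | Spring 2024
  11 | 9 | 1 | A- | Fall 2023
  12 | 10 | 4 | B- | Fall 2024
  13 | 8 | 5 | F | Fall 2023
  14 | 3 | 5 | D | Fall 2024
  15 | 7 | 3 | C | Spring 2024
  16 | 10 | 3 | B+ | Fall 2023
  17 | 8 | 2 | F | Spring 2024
SELECT p.name FROM courses p LEFT JOIN enrollments c ON c.course_id = p.id WHERE c.id IS NULL

Execution result:
Chemistry 101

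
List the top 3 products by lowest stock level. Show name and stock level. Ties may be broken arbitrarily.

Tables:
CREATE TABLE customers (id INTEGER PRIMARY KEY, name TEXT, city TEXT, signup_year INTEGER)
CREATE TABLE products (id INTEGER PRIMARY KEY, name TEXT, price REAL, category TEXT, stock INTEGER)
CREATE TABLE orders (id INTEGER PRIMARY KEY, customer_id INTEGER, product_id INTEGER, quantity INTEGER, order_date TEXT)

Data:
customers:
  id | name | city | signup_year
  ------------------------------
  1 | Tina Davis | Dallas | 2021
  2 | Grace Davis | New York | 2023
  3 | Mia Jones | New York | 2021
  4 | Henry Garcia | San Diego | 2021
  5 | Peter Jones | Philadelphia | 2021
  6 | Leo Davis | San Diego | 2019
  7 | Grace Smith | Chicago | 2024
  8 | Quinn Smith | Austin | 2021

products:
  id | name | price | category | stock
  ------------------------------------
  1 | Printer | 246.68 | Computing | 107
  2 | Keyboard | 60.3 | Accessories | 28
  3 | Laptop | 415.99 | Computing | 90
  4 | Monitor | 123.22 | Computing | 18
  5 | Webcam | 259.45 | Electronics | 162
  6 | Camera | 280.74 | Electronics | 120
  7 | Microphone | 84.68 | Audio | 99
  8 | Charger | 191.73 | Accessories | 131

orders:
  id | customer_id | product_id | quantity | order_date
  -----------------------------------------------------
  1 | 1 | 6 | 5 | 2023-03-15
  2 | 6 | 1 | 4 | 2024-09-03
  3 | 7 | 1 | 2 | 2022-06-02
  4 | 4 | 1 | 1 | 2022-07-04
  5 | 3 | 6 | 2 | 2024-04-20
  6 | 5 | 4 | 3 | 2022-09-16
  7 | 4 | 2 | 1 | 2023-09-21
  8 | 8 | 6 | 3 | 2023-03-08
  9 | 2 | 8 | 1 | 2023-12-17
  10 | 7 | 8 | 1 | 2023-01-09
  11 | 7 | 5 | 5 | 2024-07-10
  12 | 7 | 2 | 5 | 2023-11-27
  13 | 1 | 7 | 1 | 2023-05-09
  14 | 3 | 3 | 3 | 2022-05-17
SELECT name, stock FROM products ORDER BY stock ASC LIMIT 3

Execution result:
name | stock
Monitor | 18
Keyboard | 28
Laptop | 90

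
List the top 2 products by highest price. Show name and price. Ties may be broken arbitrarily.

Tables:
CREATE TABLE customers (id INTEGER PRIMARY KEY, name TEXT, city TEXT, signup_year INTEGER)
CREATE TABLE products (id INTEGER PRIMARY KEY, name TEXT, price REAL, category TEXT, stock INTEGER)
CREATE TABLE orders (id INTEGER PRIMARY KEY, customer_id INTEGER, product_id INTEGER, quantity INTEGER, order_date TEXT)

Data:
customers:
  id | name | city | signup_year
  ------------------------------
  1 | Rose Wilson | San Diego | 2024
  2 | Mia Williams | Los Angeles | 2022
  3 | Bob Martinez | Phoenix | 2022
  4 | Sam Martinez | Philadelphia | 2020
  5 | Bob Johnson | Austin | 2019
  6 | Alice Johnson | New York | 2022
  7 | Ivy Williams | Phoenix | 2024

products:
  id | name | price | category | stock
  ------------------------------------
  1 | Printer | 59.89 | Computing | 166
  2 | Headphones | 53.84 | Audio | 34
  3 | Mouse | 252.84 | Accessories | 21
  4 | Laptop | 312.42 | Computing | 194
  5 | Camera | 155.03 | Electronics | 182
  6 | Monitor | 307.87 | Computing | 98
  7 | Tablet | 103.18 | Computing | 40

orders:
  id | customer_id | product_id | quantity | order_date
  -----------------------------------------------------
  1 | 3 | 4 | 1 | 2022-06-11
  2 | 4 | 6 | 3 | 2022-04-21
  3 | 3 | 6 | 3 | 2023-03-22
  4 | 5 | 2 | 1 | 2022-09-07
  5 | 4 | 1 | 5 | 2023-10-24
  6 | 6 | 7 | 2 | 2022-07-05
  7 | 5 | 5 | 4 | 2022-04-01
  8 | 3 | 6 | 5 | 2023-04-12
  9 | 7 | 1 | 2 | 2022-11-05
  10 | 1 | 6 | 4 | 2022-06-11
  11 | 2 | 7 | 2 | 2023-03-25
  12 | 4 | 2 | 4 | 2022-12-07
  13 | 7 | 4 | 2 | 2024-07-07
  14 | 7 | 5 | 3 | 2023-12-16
SELECT name, price FROM products ORDER BY price DESC LIMIT 2

Execution result:
name | price
Laptop | 312.42
Monitor | 307.87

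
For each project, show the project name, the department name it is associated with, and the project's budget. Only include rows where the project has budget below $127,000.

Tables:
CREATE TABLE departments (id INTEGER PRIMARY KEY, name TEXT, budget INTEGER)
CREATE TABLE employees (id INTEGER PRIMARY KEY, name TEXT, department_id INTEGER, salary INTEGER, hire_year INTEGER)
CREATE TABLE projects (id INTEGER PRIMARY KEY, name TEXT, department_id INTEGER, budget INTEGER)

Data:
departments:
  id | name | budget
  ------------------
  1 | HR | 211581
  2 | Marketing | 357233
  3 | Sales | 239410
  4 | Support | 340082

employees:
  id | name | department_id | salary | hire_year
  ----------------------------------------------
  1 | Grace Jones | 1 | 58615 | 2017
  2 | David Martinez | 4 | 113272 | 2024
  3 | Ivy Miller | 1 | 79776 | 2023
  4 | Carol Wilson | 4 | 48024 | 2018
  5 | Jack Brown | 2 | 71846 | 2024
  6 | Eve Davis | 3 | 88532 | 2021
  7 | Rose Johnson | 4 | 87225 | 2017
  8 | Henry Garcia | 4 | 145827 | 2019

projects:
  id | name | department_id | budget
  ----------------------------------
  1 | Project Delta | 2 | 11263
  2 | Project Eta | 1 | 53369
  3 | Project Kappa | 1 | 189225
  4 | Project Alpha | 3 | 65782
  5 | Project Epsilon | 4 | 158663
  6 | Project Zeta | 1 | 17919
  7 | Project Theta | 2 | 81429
SELECT c.name, p.name AS department, c.budget FROM projects c JOIN departments p ON c.department_id = p.id WHERE c.budget < 127000

Execution result:
name | department | budget
Project Delta | Marketing | 11263
Project Eta | HR | 53369
Project Alpha | Sales | 65782
Project Zeta | HR | 17919
Project Theta | Marketing | 81429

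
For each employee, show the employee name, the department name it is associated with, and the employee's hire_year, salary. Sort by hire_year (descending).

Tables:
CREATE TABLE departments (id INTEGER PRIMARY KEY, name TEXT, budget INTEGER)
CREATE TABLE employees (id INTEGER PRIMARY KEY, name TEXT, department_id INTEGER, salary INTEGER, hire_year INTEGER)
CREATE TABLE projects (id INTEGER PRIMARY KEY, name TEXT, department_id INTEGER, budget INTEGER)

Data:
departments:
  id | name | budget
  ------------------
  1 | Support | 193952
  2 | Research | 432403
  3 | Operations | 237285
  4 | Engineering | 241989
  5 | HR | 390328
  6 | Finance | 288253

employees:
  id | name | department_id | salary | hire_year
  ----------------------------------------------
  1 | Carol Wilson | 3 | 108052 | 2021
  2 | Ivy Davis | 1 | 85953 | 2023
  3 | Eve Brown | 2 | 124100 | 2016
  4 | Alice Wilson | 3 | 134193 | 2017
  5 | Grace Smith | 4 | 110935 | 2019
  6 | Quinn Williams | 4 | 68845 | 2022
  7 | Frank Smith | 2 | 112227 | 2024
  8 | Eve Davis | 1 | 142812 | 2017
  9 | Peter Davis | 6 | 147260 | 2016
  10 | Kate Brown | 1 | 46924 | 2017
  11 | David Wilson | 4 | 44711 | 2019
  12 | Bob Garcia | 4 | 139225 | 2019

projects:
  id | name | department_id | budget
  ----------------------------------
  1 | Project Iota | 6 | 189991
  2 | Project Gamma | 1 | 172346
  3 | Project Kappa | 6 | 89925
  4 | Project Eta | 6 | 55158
SELECT c.name, p.name AS department, c.hire_year, c.salary FROM employees c JOIN departments p ON c.department_id = p.id ORDER BY c.hire_year DESC

Execution result:
name | department | hire_year | salary
Frank Smith | Research | 2024 | 112227
Ivy Davis | Support | 2023 | 85953
Quinn Williams | Engineering | 2022 | 68845
Carol Wilson | Operations | 2021 | 108052
Grace Smith | Engineering | 2019 | 110935
David Wilson | Engineering | 2019 | 44711
Bob Garcia | Engineering | 2019 | 139225
Alice Wilson | Operations | 2017 | 134193
Eve Davis | Support | 2017 | 142812
Kate Brown | Support | 2017 | 46924
Eve Brown | Research | 2016 | 124100
Peter Davis | Finance | 2016 | 147260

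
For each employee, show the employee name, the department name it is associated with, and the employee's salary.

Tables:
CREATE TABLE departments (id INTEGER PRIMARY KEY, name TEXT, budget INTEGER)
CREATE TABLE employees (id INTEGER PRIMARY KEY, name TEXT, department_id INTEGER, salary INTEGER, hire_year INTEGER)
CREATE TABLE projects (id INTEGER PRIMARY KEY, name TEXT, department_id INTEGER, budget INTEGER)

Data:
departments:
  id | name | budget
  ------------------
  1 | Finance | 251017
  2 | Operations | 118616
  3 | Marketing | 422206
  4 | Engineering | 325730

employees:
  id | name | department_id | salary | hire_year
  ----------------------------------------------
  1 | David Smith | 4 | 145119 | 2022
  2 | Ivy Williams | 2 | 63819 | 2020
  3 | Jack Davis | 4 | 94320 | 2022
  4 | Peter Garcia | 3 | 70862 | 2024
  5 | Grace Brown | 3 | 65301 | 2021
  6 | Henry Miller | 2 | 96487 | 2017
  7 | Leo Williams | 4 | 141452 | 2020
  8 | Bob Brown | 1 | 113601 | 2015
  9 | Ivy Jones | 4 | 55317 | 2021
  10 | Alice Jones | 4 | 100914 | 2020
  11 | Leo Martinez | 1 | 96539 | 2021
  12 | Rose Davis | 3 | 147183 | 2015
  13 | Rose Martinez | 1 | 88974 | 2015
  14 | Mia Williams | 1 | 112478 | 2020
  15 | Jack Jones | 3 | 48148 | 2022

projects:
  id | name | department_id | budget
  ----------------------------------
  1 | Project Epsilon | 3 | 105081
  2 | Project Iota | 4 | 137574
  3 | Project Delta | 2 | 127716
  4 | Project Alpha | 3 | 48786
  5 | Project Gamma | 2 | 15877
SELECT c.name, p.name AS department, c.salary FROM employees c JOIN departments p ON c.department_id = p.id

Execution result:
name | department | salary
David Smith | Engineering | 145119
Ivy Williams | Operations | 63819
Jack Davis | Engineering | 94320
Peter Garcia | Marketing | 70862
Grace Brown | Marketing | 65301
Henry Miller | Operations | 96487
Leo Williams | Engineering | 141452
Bob Brown | Finance | 113601
Ivy Jones | Engineering | 55317
Alice Jones | Engineering | 100914
Leo Martinez | Finance | 96539
Rose Davis | Marketing | 147183
Rose Martinez | Finance | 88974
Mia Williams | Finance | 112478
Jack Jones | Marketing | 48148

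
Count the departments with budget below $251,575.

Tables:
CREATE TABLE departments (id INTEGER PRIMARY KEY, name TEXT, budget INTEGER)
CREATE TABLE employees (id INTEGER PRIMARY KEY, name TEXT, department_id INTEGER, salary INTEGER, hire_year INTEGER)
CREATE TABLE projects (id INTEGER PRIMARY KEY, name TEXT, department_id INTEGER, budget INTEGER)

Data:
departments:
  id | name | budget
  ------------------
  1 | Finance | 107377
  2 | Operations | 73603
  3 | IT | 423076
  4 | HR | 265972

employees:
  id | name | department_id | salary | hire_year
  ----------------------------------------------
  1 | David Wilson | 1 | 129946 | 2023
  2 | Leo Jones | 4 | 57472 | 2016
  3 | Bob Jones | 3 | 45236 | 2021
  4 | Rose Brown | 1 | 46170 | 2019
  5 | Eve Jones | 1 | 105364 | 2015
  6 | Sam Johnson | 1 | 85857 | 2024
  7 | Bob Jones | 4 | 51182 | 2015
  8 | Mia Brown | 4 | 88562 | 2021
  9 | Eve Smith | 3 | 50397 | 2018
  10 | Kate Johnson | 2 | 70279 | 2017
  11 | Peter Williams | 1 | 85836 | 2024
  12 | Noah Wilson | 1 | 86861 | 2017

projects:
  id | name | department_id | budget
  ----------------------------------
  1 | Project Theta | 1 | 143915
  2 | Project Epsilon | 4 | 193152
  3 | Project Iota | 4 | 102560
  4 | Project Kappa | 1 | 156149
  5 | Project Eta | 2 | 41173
SELECT COUNT(*) FROM departments WHERE budget < 251575

Execution result:
2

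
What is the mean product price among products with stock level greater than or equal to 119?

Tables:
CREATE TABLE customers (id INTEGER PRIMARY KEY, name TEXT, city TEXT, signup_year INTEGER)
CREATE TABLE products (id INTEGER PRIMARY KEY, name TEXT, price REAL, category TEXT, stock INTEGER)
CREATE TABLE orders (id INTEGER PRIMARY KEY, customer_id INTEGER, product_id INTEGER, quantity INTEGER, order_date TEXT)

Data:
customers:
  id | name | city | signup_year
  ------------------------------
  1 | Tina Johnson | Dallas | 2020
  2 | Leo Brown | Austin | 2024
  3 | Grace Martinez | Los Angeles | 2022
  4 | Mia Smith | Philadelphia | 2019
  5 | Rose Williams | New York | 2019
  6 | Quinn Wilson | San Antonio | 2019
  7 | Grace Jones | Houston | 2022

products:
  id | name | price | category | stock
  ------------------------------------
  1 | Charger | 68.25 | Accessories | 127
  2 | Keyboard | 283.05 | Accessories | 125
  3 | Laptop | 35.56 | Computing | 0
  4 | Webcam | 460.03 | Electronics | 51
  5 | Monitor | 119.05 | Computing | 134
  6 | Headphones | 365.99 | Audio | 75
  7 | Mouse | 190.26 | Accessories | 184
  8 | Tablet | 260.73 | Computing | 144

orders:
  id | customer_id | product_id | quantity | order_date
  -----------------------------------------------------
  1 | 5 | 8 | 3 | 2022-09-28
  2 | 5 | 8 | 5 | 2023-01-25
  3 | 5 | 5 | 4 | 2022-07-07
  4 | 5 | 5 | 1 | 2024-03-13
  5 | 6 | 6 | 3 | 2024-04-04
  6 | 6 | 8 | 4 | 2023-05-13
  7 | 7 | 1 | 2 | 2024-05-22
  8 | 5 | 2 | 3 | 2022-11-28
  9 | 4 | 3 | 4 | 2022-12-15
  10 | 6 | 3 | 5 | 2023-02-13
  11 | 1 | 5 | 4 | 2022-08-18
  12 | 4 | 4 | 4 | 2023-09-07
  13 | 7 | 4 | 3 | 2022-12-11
SELECT AVG(price) FROM products WHERE stock >= 119

Execution result:
184.27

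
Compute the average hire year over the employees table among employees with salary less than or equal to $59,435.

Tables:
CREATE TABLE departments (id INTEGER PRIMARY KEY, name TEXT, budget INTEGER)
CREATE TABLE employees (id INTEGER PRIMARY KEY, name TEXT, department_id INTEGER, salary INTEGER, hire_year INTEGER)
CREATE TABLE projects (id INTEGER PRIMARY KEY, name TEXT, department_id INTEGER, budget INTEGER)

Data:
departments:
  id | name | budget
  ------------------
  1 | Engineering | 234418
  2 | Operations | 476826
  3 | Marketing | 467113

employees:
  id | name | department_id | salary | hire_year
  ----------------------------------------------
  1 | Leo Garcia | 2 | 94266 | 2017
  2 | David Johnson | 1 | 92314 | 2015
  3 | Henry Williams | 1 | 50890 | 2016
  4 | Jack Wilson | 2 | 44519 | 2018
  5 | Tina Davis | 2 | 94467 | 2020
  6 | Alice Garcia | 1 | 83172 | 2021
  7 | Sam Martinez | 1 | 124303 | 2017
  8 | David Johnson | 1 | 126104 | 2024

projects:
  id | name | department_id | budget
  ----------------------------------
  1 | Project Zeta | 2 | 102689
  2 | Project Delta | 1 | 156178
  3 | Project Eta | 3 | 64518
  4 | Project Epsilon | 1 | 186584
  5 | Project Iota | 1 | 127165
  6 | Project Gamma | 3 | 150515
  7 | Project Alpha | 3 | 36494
SELECT AVG(hire_year) FROM employees WHERE salary <= 59435

Execution result:
2017.00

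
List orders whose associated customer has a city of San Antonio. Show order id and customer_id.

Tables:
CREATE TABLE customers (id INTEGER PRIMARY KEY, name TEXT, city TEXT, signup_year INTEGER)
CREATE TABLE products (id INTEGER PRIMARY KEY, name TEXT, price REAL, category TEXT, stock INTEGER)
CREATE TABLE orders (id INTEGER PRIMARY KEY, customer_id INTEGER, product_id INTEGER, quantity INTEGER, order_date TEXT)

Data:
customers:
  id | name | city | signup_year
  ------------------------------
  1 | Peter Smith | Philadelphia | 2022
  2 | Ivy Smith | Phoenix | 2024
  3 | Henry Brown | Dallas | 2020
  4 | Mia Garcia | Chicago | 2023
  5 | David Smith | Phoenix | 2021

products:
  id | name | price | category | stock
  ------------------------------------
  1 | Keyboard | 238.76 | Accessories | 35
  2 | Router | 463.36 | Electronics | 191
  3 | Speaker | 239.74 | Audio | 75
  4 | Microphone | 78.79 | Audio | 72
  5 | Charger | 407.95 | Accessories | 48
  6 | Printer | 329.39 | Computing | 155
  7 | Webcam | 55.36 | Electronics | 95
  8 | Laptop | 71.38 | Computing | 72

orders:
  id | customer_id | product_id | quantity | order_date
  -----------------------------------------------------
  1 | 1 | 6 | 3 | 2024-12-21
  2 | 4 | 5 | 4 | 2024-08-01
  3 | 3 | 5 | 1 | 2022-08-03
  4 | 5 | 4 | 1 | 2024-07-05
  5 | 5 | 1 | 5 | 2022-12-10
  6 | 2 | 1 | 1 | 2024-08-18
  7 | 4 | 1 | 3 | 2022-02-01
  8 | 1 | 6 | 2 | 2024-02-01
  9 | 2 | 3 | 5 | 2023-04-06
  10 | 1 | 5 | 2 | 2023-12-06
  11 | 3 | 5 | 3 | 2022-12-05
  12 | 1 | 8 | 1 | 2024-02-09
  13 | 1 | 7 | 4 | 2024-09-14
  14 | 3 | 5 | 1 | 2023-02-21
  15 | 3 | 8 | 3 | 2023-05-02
SELECT id, customer_id FROM orders WHERE customer_id IN (SELECT id FROM customers WHERE city = 'San Antonio')

Execution result:
(no rows)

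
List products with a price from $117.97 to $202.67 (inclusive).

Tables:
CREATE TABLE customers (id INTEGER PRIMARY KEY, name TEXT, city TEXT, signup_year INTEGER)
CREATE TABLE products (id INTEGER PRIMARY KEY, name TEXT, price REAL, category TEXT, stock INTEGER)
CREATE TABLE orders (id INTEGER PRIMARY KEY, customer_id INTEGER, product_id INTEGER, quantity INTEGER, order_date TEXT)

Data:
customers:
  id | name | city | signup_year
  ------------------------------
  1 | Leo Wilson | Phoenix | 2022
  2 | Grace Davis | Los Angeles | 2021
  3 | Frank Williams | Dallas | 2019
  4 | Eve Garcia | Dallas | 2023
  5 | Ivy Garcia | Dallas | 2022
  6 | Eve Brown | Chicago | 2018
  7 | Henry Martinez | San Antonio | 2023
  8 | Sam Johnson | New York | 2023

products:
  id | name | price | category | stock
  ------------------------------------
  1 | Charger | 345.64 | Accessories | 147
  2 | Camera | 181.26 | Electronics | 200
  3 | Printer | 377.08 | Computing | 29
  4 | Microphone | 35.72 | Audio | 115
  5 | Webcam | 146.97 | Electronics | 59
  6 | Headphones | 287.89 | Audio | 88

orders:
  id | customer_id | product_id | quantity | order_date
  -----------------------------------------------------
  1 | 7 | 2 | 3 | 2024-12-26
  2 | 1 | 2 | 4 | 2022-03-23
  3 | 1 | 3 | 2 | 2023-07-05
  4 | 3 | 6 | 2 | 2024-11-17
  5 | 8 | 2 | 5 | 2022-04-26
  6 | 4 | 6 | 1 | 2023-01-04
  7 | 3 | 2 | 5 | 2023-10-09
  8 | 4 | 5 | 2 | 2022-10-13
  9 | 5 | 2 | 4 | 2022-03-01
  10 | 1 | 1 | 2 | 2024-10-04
SELECT name, price FROM products WHERE price BETWEEN 117.97 AND 202.67

Execution result:
name | price
Camera | 181.26
Webcam | 146.97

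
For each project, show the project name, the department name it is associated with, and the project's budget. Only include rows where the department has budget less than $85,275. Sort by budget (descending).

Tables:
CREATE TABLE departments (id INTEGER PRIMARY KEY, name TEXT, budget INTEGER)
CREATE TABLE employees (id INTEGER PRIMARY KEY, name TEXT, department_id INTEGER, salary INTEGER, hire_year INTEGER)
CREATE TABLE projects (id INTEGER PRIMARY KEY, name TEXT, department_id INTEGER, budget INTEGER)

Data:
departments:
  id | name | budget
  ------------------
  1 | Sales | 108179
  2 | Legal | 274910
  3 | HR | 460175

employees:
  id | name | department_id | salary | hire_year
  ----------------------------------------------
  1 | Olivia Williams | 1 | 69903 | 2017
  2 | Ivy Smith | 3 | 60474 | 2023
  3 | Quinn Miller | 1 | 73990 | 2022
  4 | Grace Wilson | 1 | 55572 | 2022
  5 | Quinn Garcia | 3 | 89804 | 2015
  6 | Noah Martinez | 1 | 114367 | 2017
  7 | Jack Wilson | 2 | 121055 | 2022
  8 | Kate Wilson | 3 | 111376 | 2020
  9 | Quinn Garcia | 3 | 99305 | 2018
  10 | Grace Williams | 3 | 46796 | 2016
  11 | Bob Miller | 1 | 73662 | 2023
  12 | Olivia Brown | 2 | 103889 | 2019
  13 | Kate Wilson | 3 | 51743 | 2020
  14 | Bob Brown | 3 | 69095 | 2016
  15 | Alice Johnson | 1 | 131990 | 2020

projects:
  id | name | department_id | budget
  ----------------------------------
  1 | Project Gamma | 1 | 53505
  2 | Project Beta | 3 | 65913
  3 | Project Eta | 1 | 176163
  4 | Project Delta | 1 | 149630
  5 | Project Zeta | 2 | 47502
SELECT c.name, p.name AS department, c.budget FROM projects c JOIN departments p ON c.department_id = p.id WHERE p.budget < 85275 ORDER BY c.budget DESC

Execution result:
(no rows)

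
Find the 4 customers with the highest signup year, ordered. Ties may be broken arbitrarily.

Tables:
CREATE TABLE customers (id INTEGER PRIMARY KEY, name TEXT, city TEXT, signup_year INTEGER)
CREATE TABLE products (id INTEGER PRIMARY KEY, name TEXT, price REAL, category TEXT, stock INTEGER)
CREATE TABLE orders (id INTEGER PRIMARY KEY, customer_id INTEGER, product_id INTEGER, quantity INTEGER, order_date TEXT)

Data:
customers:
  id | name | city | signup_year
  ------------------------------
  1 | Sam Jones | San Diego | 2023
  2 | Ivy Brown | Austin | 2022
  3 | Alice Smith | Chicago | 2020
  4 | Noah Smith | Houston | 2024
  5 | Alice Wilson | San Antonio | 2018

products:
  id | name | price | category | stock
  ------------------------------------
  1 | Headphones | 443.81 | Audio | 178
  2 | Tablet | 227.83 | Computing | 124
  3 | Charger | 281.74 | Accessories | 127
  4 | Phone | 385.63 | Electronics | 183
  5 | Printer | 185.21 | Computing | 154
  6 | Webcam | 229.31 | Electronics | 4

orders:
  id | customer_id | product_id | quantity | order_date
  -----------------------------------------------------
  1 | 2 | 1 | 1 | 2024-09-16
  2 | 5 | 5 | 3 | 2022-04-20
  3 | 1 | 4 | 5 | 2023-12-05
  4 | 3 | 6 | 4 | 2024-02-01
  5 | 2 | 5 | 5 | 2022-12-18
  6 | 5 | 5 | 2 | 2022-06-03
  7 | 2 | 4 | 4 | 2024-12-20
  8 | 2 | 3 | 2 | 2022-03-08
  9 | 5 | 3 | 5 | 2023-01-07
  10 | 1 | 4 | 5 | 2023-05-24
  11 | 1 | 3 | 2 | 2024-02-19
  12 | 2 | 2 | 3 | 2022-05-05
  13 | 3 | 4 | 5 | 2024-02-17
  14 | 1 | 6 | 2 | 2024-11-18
SELECT name, signup_year FROM customers ORDER BY signup_year DESC LIMIT 4

Execution result:
name | signup_year
Noah Smith | 2024
Sam Jones | 2023
Ivy Brown | 2022
Alice Smith | 2020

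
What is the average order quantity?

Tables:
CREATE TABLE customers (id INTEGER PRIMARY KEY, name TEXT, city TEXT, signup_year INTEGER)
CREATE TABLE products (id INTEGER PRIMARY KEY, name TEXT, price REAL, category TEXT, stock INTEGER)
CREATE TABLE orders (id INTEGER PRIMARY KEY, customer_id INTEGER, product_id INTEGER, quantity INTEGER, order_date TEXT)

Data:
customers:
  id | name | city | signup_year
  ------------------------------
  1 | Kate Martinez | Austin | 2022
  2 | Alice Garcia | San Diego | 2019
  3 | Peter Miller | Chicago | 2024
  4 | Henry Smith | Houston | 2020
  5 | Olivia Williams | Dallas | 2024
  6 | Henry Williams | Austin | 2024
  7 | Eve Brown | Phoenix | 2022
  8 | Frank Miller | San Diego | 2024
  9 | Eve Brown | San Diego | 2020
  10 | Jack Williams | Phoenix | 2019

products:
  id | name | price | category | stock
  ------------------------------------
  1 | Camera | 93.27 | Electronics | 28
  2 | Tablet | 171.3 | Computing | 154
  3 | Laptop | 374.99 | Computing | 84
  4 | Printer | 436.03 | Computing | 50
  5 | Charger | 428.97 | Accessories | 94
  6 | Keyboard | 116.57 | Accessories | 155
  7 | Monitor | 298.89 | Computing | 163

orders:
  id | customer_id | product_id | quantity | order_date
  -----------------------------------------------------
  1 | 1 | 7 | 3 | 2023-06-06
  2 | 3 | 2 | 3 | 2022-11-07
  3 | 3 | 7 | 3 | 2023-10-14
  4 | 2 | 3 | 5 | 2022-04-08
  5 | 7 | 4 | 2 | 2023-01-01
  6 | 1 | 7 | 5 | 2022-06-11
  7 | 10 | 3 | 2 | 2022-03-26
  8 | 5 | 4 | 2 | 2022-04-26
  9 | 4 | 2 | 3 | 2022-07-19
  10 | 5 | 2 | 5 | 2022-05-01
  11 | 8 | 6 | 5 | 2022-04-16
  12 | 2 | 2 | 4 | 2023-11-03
SELECT AVG(quantity) FROM orders

Execution result:
3.50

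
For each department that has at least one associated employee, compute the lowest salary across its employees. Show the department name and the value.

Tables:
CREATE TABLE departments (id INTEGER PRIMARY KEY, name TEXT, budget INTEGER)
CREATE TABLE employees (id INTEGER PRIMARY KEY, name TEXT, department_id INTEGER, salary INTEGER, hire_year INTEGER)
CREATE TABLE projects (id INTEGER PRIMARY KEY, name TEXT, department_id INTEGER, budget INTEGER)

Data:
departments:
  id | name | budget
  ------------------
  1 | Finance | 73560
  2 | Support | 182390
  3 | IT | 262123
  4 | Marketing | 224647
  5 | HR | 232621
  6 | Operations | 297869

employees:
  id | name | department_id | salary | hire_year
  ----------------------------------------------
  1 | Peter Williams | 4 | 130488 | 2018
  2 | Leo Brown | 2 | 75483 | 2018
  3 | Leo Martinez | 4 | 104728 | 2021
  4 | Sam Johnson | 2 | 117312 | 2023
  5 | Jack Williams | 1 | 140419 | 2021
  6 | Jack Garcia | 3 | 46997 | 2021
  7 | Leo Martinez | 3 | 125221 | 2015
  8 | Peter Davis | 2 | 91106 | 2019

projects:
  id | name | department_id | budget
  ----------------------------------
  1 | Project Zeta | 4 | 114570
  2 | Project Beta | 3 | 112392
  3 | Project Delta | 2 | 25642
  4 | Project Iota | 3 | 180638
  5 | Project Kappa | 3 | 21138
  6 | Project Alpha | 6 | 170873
SELECT p.name, MIN(c.salary) AS min_salary FROM employees c JOIN departments p ON c.department_id = p.id GROUP BY p.id, p.name

Execution result:
name | min_salary
Finance | 140419
Support | 75483
IT | 46997
Marketing | 104728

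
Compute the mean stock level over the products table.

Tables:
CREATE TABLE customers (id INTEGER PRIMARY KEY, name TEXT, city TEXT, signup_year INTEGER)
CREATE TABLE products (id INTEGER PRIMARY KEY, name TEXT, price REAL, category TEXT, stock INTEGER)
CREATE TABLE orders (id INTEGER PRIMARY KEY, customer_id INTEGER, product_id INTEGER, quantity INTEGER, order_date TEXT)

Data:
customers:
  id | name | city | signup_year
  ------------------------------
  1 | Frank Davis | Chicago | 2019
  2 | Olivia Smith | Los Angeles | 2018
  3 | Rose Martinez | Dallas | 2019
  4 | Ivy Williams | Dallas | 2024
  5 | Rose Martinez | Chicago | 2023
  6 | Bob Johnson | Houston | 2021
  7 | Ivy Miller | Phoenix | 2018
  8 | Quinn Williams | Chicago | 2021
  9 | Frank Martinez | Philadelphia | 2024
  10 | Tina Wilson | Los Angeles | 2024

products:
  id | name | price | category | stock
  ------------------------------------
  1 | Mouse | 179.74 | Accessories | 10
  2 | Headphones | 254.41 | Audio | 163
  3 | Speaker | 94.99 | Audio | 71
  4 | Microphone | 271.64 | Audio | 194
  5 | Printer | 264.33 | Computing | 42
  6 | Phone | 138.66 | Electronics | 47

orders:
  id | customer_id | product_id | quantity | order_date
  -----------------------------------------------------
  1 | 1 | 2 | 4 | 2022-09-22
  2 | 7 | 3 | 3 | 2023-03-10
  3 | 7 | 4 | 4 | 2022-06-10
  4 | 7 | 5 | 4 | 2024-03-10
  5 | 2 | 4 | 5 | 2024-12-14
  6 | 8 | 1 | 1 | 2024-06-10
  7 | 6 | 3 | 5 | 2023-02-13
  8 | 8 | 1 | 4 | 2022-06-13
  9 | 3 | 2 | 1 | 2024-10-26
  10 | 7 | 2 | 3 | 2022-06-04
SELECT AVG(stock) FROM products

Execution result:
87.83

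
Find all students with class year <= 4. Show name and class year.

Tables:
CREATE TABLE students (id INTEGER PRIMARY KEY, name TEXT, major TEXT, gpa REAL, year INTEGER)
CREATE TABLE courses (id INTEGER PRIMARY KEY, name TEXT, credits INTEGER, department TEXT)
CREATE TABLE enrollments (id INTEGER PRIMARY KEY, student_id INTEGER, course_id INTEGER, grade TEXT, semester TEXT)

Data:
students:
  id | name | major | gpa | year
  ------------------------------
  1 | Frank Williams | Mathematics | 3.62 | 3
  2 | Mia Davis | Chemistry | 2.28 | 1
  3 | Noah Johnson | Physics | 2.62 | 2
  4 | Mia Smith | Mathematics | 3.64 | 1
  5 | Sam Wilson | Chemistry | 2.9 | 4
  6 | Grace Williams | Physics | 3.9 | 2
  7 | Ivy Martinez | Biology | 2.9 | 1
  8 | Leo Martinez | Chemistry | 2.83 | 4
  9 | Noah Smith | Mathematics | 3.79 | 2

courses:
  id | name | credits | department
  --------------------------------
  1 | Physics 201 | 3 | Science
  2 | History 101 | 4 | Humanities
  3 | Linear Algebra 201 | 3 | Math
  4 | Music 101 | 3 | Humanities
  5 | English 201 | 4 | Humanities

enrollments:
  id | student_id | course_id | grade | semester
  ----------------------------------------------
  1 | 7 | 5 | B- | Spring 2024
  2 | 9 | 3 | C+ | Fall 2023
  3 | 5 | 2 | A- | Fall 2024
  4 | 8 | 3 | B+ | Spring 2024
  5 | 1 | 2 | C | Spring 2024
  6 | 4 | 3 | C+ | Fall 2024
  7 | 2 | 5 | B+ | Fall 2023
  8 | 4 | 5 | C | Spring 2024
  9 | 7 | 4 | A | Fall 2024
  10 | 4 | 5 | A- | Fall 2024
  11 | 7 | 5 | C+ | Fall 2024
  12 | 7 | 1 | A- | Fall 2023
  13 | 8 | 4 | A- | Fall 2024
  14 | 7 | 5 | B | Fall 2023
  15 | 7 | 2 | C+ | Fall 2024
SELECT name, year FROM students WHERE year <= 4

Execution result:
name | year
Frank Williams | 3
Mia Davis | 1
Noah Johnson | 2
Mia Smith | 1
Sam Wilson | 4
Grace Williams | 2
Ivy Martinez | 1
Leo Martinez | 4
Noah Smith | 2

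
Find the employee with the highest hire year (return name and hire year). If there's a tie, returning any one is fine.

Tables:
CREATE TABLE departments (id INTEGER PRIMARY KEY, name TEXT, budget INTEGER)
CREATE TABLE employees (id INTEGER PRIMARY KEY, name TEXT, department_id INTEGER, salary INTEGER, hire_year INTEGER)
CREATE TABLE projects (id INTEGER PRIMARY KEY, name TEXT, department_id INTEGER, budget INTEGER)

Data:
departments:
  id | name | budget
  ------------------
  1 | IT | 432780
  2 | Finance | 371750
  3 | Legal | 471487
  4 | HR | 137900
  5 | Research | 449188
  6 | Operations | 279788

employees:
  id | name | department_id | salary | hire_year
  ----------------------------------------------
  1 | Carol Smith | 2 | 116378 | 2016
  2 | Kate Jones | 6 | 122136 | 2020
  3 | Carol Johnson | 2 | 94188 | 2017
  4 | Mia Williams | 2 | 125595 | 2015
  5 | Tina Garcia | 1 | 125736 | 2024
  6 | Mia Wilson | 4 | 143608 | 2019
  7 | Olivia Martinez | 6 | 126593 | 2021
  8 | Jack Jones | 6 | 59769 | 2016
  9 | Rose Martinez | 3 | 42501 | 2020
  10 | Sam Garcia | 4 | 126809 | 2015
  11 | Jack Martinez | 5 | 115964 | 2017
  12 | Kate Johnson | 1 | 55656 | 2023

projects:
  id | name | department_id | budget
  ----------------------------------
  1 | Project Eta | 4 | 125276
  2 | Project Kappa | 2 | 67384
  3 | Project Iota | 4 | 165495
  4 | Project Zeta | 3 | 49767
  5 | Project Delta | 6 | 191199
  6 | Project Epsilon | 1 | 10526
SELECT name, hire_year FROM employees ORDER BY hire_year DESC LIMIT 1

Execution result:
name | hire_year
Tina Garcia | 2024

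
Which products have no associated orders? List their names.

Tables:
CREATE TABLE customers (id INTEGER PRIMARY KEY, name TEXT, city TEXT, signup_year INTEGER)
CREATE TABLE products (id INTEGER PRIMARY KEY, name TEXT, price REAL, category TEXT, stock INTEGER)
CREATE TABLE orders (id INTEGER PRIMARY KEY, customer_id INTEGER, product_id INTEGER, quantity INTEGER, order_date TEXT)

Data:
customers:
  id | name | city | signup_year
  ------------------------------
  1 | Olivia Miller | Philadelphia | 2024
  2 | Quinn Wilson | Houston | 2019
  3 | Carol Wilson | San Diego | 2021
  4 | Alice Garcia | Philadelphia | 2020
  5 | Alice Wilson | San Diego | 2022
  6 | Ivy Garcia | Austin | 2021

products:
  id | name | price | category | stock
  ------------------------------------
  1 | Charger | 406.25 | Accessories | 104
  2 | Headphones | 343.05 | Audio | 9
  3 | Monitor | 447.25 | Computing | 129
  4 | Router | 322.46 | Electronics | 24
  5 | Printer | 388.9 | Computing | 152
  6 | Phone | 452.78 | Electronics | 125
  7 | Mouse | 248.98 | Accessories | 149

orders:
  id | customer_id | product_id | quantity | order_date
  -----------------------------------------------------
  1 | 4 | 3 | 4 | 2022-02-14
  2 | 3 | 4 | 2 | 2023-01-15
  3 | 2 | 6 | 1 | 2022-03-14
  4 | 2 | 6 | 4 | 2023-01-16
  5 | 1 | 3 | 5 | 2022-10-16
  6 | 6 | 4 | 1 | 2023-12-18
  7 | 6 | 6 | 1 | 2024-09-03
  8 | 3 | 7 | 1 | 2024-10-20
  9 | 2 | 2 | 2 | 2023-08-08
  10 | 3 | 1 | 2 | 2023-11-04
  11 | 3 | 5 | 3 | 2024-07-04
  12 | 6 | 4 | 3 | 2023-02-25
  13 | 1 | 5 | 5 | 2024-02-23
SELECT p.name FROM products p LEFT JOIN orders c ON c.product_id = p.id WHERE c.id IS NULL

Execution result:
(no rows)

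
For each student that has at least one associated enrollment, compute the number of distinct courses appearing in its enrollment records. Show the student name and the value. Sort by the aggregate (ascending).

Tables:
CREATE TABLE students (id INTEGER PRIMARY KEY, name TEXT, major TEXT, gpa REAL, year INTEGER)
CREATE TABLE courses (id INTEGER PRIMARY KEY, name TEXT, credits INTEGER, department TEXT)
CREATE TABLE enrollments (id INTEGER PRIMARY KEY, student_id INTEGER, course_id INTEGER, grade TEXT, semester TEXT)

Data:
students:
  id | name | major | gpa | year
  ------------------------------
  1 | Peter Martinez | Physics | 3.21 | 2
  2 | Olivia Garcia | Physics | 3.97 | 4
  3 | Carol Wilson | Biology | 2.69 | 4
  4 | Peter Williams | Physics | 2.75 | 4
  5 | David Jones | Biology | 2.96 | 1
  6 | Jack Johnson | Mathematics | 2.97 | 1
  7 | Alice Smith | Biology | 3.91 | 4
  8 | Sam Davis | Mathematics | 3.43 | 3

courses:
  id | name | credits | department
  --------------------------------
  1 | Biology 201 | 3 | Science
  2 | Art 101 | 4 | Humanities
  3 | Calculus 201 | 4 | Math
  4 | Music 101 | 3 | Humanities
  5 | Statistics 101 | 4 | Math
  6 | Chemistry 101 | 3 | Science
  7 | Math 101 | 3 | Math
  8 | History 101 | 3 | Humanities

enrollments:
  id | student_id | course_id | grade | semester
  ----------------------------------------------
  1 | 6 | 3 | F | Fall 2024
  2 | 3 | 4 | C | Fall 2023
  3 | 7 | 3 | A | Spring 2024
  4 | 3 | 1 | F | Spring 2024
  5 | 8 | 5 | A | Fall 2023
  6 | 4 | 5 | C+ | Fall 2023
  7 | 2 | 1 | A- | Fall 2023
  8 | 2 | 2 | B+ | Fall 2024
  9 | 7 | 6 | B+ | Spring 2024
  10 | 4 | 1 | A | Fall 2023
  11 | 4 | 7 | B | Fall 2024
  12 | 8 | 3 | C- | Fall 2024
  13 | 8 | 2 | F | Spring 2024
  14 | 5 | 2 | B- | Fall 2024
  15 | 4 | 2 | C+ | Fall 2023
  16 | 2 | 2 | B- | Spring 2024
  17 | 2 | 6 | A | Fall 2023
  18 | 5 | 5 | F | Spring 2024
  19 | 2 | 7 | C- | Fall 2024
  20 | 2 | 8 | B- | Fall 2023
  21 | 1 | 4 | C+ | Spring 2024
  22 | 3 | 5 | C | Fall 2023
SELECT p.name, COUNT(DISTINCT c.course_id) AS distinct_course_count FROM enrollments c JOIN students p ON c.student_id = p.id GROUP BY p.id, p.name ORDER BY distinct_course_count ASC

Execution result:
name | distinct_course_count
Peter Martinez | 1
Jack Johnson | 1
David Jones | 2
Alice Smith | 2
Carol Wilson | 3
Sam Davis | 3
Peter Williams | 4
Olivia Garcia | 5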